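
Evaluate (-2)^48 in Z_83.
Using repeated squaring. (-2) ≡ 81 (mod 83). 48 = 32 + 16 (binary 110000). Repeated squaring mod 83: 81^1 ≡ 81; 81^2 ≡ 81² = 6561 ≡ 4; 81^4 ≡ 4² = 16 ≡ 16; 81^8 ≡ 16² = 256 ≡ 7; 81^16 ≡ 7² = 49 ≡ 49; 81^32 ≡ 49² = 2401 ≡ 77. Multiply: (-2)^48 ≡ 81^32 × 81^16 ≡ 77 × 49 (mod 83): 77 × 49 = 3773 ≡ 38. So (-2)^48 ≡ 38 (mod 83).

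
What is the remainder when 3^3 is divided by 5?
3 = 2 + 1 (binary 11). Repeated squaring mod 5: 3^1 ≡ 3; 3^2 ≡ 3² = 9 ≡ 4. Multiply: 3^3 = 3^2 × 3^1 ≡ 4 × 3 (mod 5): 4 × 3 = 12 ≡ 2. So 3^3 ≡ 2 (mod 5).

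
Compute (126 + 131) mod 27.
14

(126 + 131) = 257
257 mod 27 = 14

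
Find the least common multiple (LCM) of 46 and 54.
1242

First find GCD(46, 54) using the Euclidean algorithm:
46 = 0 × 54 + 46
54 = 1 × 46 + 8
46 = 5 × 8 + 6
8 = 1 × 6 + 2
6 = 3 × 2 + 0
GCD(46, 54) = 2

LCM formula: LCM(a, b) = (a × b) / GCD(a, b)
LCM(46, 54) = (46 × 54) / 2
LCM(46, 54) = 2484 / 2
LCM(46, 54) = 1242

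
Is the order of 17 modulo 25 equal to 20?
Yes, ord_25(17) = 20.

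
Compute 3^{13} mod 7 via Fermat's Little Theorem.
3

By Fermat's Little Theorem, a^(p-1) ≡ 1 (mod p) for prime p and gcd(a, p) = 1
Here p = 7, so 3^6 ≡ 1 (mod 7)
We can reduce the exponent: 13 mod 6 = 1
So 3^13 ≡ 3^1 (mod 7)
Computing: 3^1 mod 7 = 3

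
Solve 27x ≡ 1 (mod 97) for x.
18

Using Extended Euclidean Algorithm:
gcd(27, 97) = 1
Bezout coefficients: 27 × 18 + 97 × -5 = 1
So 27 × 18 ≡ 1 (mod 97)
The inverse is 18 mod 97 = 18
Verification: 27 × 18 = 486 = 5 × 97 + 1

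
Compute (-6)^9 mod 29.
(-6) ≡ 23 (mod 29). 9 = 8 + 1 (binary 1001). Repeated squaring mod 29: 23^1 ≡ 23; 23^2 ≡ 23² = 529 ≡ 7; 23^4 ≡ 7² = 49 ≡ 20; 23^8 ≡ 20² = 400 ≡ 23. Multiply: (-6)^9 ≡ 23^8 × 23^1 ≡ 23 × 23 (mod 29): 23 × 23 = 529 ≡ 7. So (-6)^9 ≡ 7 (mod 29).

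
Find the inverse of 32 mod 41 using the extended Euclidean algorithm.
Extended GCD: 32(9) + 41(-7) = 1. So 32^(-1) ≡ 9 ≡ 9 (mod 41). Verify: 32 × 9 = 288 ≡ 1 (mod 41)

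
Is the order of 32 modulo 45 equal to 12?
Yes, ord_45(32) = 12.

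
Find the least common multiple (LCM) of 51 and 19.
969

First find GCD(51, 19) using the Euclidean algorithm:
51 = 2 × 19 + 13
19 = 1 × 13 + 6
13 = 2 × 6 + 1
6 = 6 × 1 + 0
GCD(51, 19) = 1

LCM formula: LCM(a, b) = (a × b) / GCD(a, b)
LCM(51, 19) = (51 × 19) / 1
LCM(51, 19) = 969 / 1
LCM(51, 19) = 969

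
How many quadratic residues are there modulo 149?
For prime 149, there are (p-1)/2 = (149-1)/2 = 74 quadratic residues (excluding 0).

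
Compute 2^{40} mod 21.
16

Using successive squaring:
Binary expansion of 40: 101000
Powers of 2 mod 21 (each is the square of the previous):
  2^1 ≡ 2 (mod 21)
  2^2 ≡ 2² = 4 ≡ 4 (mod 21)
  2^4 ≡ 4² = 16 ≡ 16 (mod 21)
  2^8 ≡ 16² = 256 ≡ 4 (mod 21)
  2^16 ≡ 4² = 16 ≡ 16 (mod 21)
  2^32 ≡ 16² = 256 ≡ 4 (mod 21)
40 = 32 + 8, so 2^40 = 2^32 × 2^8 ≡ 4 × 4 (mod 21)
Multiplying step by step:
  4 × 4 = 16 ≡ 16 (mod 21)
Result: 2^40 ≡ 16 (mod 21)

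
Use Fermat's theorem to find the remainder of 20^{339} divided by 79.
65

By Fermat's Little Theorem, a^(p-1) ≡ 1 (mod p) for prime p and gcd(a, p) = 1
Here p = 79, so 20^78 ≡ 1 (mod 79)
We can reduce the exponent: 339 mod 78 = 27
So 20^339 ≡ 20^27 (mod 79)
Computing: 20^27 mod 79 = 65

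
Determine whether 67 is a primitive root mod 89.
p - 1 = 88 has prime divisors 2, 11. Check 67^(88/q) mod 89 for each: 67^(88/2) = 67^44 ≡ 1, 67^(88/11) = 67^8 ≡ 64 (mod 89). Since 67^44 ≡ 1 (mod 89), the order of 67 divides 44 (in fact the order is 11) ≠ 88, so it is not a primitive root.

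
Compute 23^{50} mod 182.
165

Using successive squaring:
Binary expansion of 50: 110010
Powers of 23 mod 182 (each is the square of the previous):
  23^1 ≡ 23 (mod 182)
  23^2 ≡ 23² = 529 ≡ 165 (mod 182)
  23^4 ≡ 165² = 27225 ≡ 107 (mod 182)
  23^8 ≡ 107² = 11449 ≡ 165 (mod 182)
  23^16 ≡ 165² = 27225 ≡ 107 (mod 182)
  23^32 ≡ 107² = 11449 ≡ 165 (mod 182)
50 = 32 + 16 + 2, so 23^50 = 23^32 × 23^16 × 23^2 ≡ 165 × 107 × 165 (mod 182)
Multiplying step by step:
  165 × 107 = 17655 ≡ 1 (mod 182)
  1 × 165 = 165 ≡ 165 (mod 182)
Result: 23^50 ≡ 165 (mod 182)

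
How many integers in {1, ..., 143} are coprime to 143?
120

Prime factorization: 143 = 11 × 13
Using the formula φ(n) = n × Π(1 - 1/p) for each prime factor p:
φ(143) = 143 × (1 - 1/11) × (1 - 1/13)
φ(143) = 120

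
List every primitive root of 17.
Primitive roots mod 17: {3, 5, 6, 7, 10, 11, 12, 14}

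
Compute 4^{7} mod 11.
5

Using successive squaring:
Binary expansion of 7: 111
Powers of 4 mod 11 (each is the square of the previous):
  4^1 ≡ 4 (mod 11)
  4^2 ≡ 4² = 16 ≡ 5 (mod 11)
  4^4 ≡ 5² = 25 ≡ 3 (mod 11)
7 = 4 + 2 + 1, so 4^7 = 4^4 × 4^2 × 4^1 ≡ 3 × 5 × 4 (mod 11)
Multiplying step by step:
  3 × 5 = 15 ≡ 4 (mod 11)
  4 × 4 = 16 ≡ 5 (mod 11)
Result: 4^7 ≡ 5 (mod 11)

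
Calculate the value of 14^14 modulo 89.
Using repeated squaring. 14 = 8 + 4 + 2 (binary 1110). Repeated squaring mod 89: 14^1 ≡ 14; 14^2 ≡ 14² = 196 ≡ 18; 14^4 ≡ 18² = 324 ≡ 57; 14^8 ≡ 57² = 3249 ≡ 45. Multiply: 14^14 = 14^8 × 14^4 × 14^2 ≡ 45 × 57 × 18 (mod 89): 45 × 57 = 2565 ≡ 73; 73 × 18 = 1314 ≡ 68. So 14^14 ≡ 68 (mod 89).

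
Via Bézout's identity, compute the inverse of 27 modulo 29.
Extended GCD: 27(14) + 29(-13) = 1. So 27^(-1) ≡ 14 ≡ 14 (mod 29). Verify: 27 × 14 = 378 ≡ 1 (mod 29)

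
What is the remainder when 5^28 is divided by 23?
Using Fermat: 5^{22} ≡ 1 (mod 23). 28 ≡ 6 (mod 22). So 5^{28} ≡ 5^{6} ≡ 8 (mod 23)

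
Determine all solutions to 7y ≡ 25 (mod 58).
45

Since gcd(7, 58) = 1 divides 25, a solution exists.
Multiply both sides by the inverse of 7 mod 58:
  7^(-1) mod 58 = 25
  x ≡ 25 × 25 ≡ 625 ≡ 45 (mod 58)
Verification: 7 × 45 = 315 = 5 × 58 + 25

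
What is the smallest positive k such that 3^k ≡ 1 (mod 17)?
Powers of 3 mod 17: 3^1≡3, 3^2≡9, 3^3≡10, 3^4≡13, 3^5≡5, 3^6≡15, 3^7≡11, 3^8≡16, 3^9≡14, 3^10≡8, 3^11≡7, 3^12≡4, 3^13≡12, 3^14≡2, 3^15≡6, 3^16≡1. Order = 16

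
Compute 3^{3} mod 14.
13

Using successive squaring:
Binary expansion of 3: 11
Powers of 3 mod 14 (each is the square of the previous):
  3^1 ≡ 3 (mod 14)
  3^2 ≡ 3² = 9 ≡ 9 (mod 14)
3 = 2 + 1, so 3^3 = 3^2 × 3^1 ≡ 9 × 3 (mod 14)
Multiplying step by step:
  9 × 3 = 27 ≡ 13 (mod 14)
Result: 3^3 ≡ 13 (mod 14)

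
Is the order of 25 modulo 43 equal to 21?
Yes, ord_43(25) = 21.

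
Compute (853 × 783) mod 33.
12

(853 × 783) = 667899
667899 mod 33 = 12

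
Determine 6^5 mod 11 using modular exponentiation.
5 = 4 + 1 (binary 101). Repeated squaring mod 11: 6^1 ≡ 6; 6^2 ≡ 6² = 36 ≡ 3; 6^4 ≡ 3² = 9 ≡ 9. Multiply: 6^5 = 6^4 × 6^1 ≡ 9 × 6 (mod 11): 9 × 6 = 54 ≡ 10. So 6^5 ≡ 10 (mod 11).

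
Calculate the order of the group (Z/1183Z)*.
936

Prime factorization: 1183 = 7 × 13^2
Using the formula φ(n) = n × Π(1 - 1/p) for each prime factor p:
φ(1183) = 1183 × (1 - 1/7) × (1 - 1/13)
φ(1183) = 936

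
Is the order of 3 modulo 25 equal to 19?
No, the actual order is 20, not 19.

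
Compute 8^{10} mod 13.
12

Using successive squaring:
Binary expansion of 10: 1010
Powers of 8 mod 13 (each is the square of the previous):
  8^1 ≡ 8 (mod 13)
  8^2 ≡ 8² = 64 ≡ 12 (mod 13)
  8^4 ≡ 12² = 144 ≡ 1 (mod 13)
  8^8 ≡ 1² = 1 ≡ 1 (mod 13)
10 = 8 + 2, so 8^10 = 8^8 × 8^2 ≡ 1 × 12 (mod 13)
Multiplying step by step:
  1 × 12 = 12 ≡ 12 (mod 13)
Result: 8^10 ≡ 12 (mod 13)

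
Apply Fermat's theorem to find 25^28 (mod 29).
By Fermat's Little Theorem, 25^{28} ≡ 1 (mod 29) since 29 is prime and gcd(25, 29) = 1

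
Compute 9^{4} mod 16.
1

Using successive squaring:
Binary expansion of 4: 100
Powers of 9 mod 16 (each is the square of the previous):
  9^1 ≡ 9 (mod 16)
  9^2 ≡ 9² = 81 ≡ 1 (mod 16)
  9^4 ≡ 1² = 1 ≡ 1 (mod 16)
4 is a power of 2, so 9^4 is the last square: ≡ 1 (mod 16)
Result: 9^4 ≡ 1 (mod 16)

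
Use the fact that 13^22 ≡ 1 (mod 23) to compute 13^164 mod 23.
By Fermat: 13^{22} ≡ 1 (mod 23). 164 = 7×22 + 10. So 13^{164} ≡ 13^{10} ≡ 16 (mod 23)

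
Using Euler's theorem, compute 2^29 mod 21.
By Euler: 2^{12} ≡ 1 (mod 21) since gcd(2, 21) = 1. 29 = 2×12 + 5. So 2^{29} ≡ 2^{5} ≡ 11 (mod 21)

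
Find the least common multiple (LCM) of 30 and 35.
210

First find GCD(30, 35) using the Euclidean algorithm:
30 = 0 × 35 + 30
35 = 1 × 30 + 5
30 = 6 × 5 + 0
GCD(30, 35) = 5

LCM formula: LCM(a, b) = (a × b) / GCD(a, b)
LCM(30, 35) = (30 × 35) / 5
LCM(30, 35) = 1050 / 5
LCM(30, 35) = 210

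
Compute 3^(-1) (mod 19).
3^(-1) ≡ 13 (mod 19). Verification: 3 × 13 = 39 ≡ 1 (mod 19)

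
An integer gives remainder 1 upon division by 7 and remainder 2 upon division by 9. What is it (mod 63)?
M = 7 × 9 = 63. M₁ = 9, y₁ ≡ 4 (mod 7). M₂ = 7, y₂ ≡ 4 (mod 9). t = 1×9×4 + 2×7×4 ≡ 29 (mod 63). The smallest positive such number is 29.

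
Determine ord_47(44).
Powers of 44 mod 47: 44^1≡44, 44^2≡9, 44^3≡20, 44^4≡34, 44^5≡39, 44^6≡24, 44^7≡22, 44^8≡28, 44^9≡10, 44^10≡17, 44^11≡43, 44^12≡12, 44^13≡11, 44^14≡14, 44^15≡5, 44^16≡32, 44^17≡45, 44^18≡6, 44^19≡29, 44^20≡7, 44^21≡26, 44^22≡16, 44^23≡46, 44^24≡3, 44^25≡38, 44^26≡27, 44^27≡13, 44^28≡8, 44^29≡23, 44^30≡25, 44^31≡19, 44^32≡37, 44^33≡30, 44^34≡4, 44^35≡35, 44^36≡36, 44^37≡33, 44^38≡42, 44^39≡15, 44^40≡2, 44^41≡41, 44^42≡18, 44^43≡40, 44^44≡21, 44^45≡31, 44^46≡1. Order = 46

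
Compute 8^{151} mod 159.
125

Using successive squaring:
Binary expansion of 151: 10010111
Powers of 8 mod 159 (each is the square of the previous):
  8^1 ≡ 8 (mod 159)
  8^2 ≡ 8² = 64 ≡ 64 (mod 159)
  8^4 ≡ 64² = 4096 ≡ 121 (mod 159)
  8^8 ≡ 121² = 14641 ≡ 13 (mod 159)
  8^16 ≡ 13² = 169 ≡ 10 (mod 159)
  8^32 ≡ 10² = 100 ≡ 100 (mod 159)
  8^64 ≡ 100² = 10000 ≡ 142 (mod 159)
  8^128 ≡ 142² = 20164 ≡ 130 (mod 159)
151 = 128 + 16 + 4 + 2 + 1, so 8^151 = 8^128 × 8^16 × 8^4 × 8^2 × 8^1 ≡ 130 × 10 × 121 × 64 × 8 (mod 159)
Multiplying step by step:
  130 × 10 = 1300 ≡ 28 (mod 159)
  28 × 121 = 3388 ≡ 49 (mod 159)
  49 × 64 = 3136 ≡ 115 (mod 159)
  115 × 8 = 920 ≡ 125 (mod 159)
Result: 8^151 ≡ 125 (mod 159)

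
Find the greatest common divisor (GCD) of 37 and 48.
1

Using the Euclidean algorithm:
37 = 0 × 48 + 37
48 = 1 × 37 + 11
37 = 3 × 11 + 4
11 = 2 × 4 + 3
4 = 1 × 3 + 1
3 = 3 × 1 + 0

GCD(37, 48) = 1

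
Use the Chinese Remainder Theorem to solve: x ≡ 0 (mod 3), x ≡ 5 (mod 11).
M = 3 × 11 = 33. M₁ = 11, y₁ ≡ 2 (mod 3). M₂ = 3, y₂ ≡ 4 (mod 11). x = 0×11×2 + 5×3×4 ≡ 27 (mod 33)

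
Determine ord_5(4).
Powers of 4 mod 5: 4^1≡4, 4^2≡1. Order = 2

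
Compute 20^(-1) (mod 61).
58

Using Extended Euclidean Algorithm:
gcd(20, 61) = 1
Bezout coefficients: 20 × -3 + 61 × 1 = 1
So 20 × -3 ≡ 1 (mod 61)
The inverse is -3 mod 61 = 58
Verification: 20 × 58 = 1160 = 19 × 61 + 1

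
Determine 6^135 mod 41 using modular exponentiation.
Using Fermat: 6^{40} ≡ 1 (mod 41). 135 ≡ 15 (mod 40). So 6^{135} ≡ 6^{15} ≡ 3 (mod 41)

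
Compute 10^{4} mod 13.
3

Using successive squaring:
Binary expansion of 4: 100
Powers of 10 mod 13 (each is the square of the previous):
  10^1 ≡ 10 (mod 13)
  10^2 ≡ 10² = 100 ≡ 9 (mod 13)
  10^4 ≡ 9² = 81 ≡ 3 (mod 13)
4 is a power of 2, so 10^4 is the last square: ≡ 3 (mod 13)
Result: 10^4 ≡ 3 (mod 13)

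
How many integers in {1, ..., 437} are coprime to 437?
396

Prime factorization: 437 = 19 × 23
Using the formula φ(n) = n × Π(1 - 1/p) for each prime factor p:
φ(437) = 437 × (1 - 1/19) × (1 - 1/23)
φ(437) = 396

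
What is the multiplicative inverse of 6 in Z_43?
36

Using Extended Euclidean Algorithm:
gcd(6, 43) = 1
Bezout coefficients: 6 × -7 + 43 × 1 = 1
So 6 × -7 ≡ 1 (mod 43)
The inverse is -7 mod 43 = 36
Verification: 6 × 36 = 216 = 5 × 43 + 1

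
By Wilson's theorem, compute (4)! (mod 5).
By Wilson's theorem, (4)! ≡ -1 ≡ 4 (mod 5)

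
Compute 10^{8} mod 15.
10

Using successive squaring:
Binary expansion of 8: 1000
Powers of 10 mod 15 (each is the square of the previous):
  10^1 ≡ 10 (mod 15)
  10^2 ≡ 10² = 100 ≡ 10 (mod 15)
  10^4 ≡ 10² = 100 ≡ 10 (mod 15)
  10^8 ≡ 10² = 100 ≡ 10 (mod 15)
8 is a power of 2, so 10^8 is the last square: ≡ 10 (mod 15)
Result: 10^8 ≡ 10 (mod 15)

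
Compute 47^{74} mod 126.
67

Using successive squaring:
Binary expansion of 74: 1001010
Powers of 47 mod 126 (each is the square of the previous):
  47^1 ≡ 47 (mod 126)
  47^2 ≡ 47² = 2209 ≡ 67 (mod 126)
  47^4 ≡ 67² = 4489 ≡ 79 (mod 126)
  47^8 ≡ 79² = 6241 ≡ 67 (mod 126)
  47^16 ≡ 67² = 4489 ≡ 79 (mod 126)
  47^32 ≡ 79² = 6241 ≡ 67 (mod 126)
  47^64 ≡ 67² = 4489 ≡ 79 (mod 126)
74 = 64 + 8 + 2, so 47^74 = 47^64 × 47^8 × 47^2 ≡ 79 × 67 × 67 (mod 126)
Multiplying step by step:
  79 × 67 = 5293 ≡ 1 (mod 126)
  1 × 67 = 67 ≡ 67 (mod 126)
Result: 47^74 ≡ 67 (mod 126)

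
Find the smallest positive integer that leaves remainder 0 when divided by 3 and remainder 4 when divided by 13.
M = 3 × 13 = 39. M₁ = 13, y₁ ≡ 1 (mod 3). M₂ = 3, y₂ ≡ 9 (mod 13). t = 0×13×1 + 4×3×9 ≡ 30 (mod 39). The smallest positive such number is 30.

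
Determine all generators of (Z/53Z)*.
Primitive roots mod 53: {2, 3, 5, 8, 12, 14, 18, 19, 20, 21, 22, 26, 27, 31, 32, 33, 34, 35, 39, 41, 45, 48, 50, 51}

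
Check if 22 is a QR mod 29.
By Euler's criterion: 22^{14} ≡ 1 (mod 29). Since this equals 1, 22 is a QR.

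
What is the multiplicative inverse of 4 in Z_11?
3

Using Extended Euclidean Algorithm:
gcd(4, 11) = 1
Bezout coefficients: 4 × 3 + 11 × -1 = 1
So 4 × 3 ≡ 1 (mod 11)
The inverse is 3 mod 11 = 3
Verification: 4 × 3 = 12 = 1 × 11 + 1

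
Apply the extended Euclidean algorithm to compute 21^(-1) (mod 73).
Extended GCD: 21(7) + 73(-2) = 1. So 21^(-1) ≡ 7 ≡ 7 (mod 73). Verify: 21 × 7 = 147 ≡ 1 (mod 73)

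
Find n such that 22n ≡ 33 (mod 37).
20

Since gcd(22, 37) = 1 divides 33, a solution exists.
Multiply both sides by the inverse of 22 mod 37:
  22^(-1) mod 37 = 32
  x ≡ 32 × 33 ≡ 1056 ≡ 20 (mod 37)
Verification: 22 × 20 = 440 = 11 × 37 + 33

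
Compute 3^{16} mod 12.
9

Using successive squaring:
Binary expansion of 16: 10000
Powers of 3 mod 12 (each is the square of the previous):
  3^1 ≡ 3 (mod 12)
  3^2 ≡ 3² = 9 ≡ 9 (mod 12)
  3^4 ≡ 9² = 81 ≡ 9 (mod 12)
  3^8 ≡ 9² = 81 ≡ 9 (mod 12)
  3^16 ≡ 9² = 81 ≡ 9 (mod 12)
16 is a power of 2, so 3^16 is the last square: ≡ 9 (mod 12)
Result: 3^16 ≡ 9 (mod 12)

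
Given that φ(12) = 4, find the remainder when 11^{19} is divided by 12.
By Euler: 11^{4} ≡ 1 (mod 12) since gcd(11, 12) = 1. 19 = 4×4 + 3. So 11^{19} ≡ 11^{3} ≡ 11 (mod 12)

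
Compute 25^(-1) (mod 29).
25^(-1) ≡ 7 (mod 29). Verification: 25 × 7 = 175 ≡ 1 (mod 29)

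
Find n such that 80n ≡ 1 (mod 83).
80^(-1) ≡ 55 (mod 83). Verification: 80 × 55 = 4400 ≡ 1 (mod 83)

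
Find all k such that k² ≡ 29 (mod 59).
The square roots of 29 mod 59 are 41 and 18. Verify: 41² = 1681 ≡ 29 (mod 59)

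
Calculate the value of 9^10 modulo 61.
10 = 8 + 2 (binary 1010). Repeated squaring mod 61: 9^1 ≡ 9; 9^2 ≡ 9² = 81 ≡ 20; 9^4 ≡ 20² = 400 ≡ 34; 9^8 ≡ 34² = 1156 ≡ 58. Multiply: 9^10 = 9^8 × 9^2 ≡ 58 × 20 (mod 61): 58 × 20 = 1160 ≡ 1. So 9^10 ≡ 1 (mod 61).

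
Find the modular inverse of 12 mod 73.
12^(-1) ≡ 67 (mod 73). Verification: 12 × 67 = 804 ≡ 1 (mod 73)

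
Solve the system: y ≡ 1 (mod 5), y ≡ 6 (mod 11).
M = 5 × 11 = 55. M₁ = 11, y₁ ≡ 1 (mod 5). M₂ = 5, y₂ ≡ 9 (mod 11). y = 1×11×1 + 6×5×9 ≡ 6 (mod 55)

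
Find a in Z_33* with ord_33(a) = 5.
4 has order 5 mod 33 since 4^{5} ≡ 1 (mod 33) and no smaller power works.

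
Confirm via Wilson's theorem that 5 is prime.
(4)! mod 5 = 4. Since this equals -1 (mod 5), Wilson confirms 5 is prime.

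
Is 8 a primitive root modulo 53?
Yes

To verify, check if 8^(52/q) ≢ 1 (mod 53) for each prime divisor q of 52
Divisors of 52 = 52: [1, 2, 4, 13, 26, 52]
  8^(52/2) = 8^26 ≡ 52 (mod 53)
  8^(52/13) = 8^4 ≡ 15 (mod 53)
Conclusion: 8 is a primitive root modulo 53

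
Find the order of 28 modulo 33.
Powers of 28 mod 33: 28^1≡28, 28^2≡25, 28^3≡7, 28^4≡31, 28^5≡10, 28^6≡16, 28^7≡19, 28^8≡4, 28^9≡13, 28^10≡1. Order = 10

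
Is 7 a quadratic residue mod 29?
By Euler's criterion: 7^{14} ≡ 1 (mod 29). Since this equals 1, 7 is a QR.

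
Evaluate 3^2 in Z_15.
2 = 2 (binary 10). Repeated squaring mod 15: 3^1 ≡ 3; 3^2 ≡ 3² = 9 ≡ 9. So 3^2 ≡ 9 (mod 15).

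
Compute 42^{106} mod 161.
77

Using successive squaring:
Binary expansion of 106: 1101010
Powers of 42 mod 161 (each is the square of the previous):
  42^1 ≡ 42 (mod 161)
  42^2 ≡ 42² = 1764 ≡ 154 (mod 161)
  42^4 ≡ 154² = 23716 ≡ 49 (mod 161)
  42^8 ≡ 49² = 2401 ≡ 147 (mod 161)
  42^16 ≡ 147² = 21609 ≡ 35 (mod 161)
  42^32 ≡ 35² = 1225 ≡ 98 (mod 161)
  42^64 ≡ 98² = 9604 ≡ 105 (mod 161)
106 = 64 + 32 + 8 + 2, so 42^106 = 42^64 × 42^32 × 42^8 × 42^2 ≡ 105 × 98 × 147 × 154 (mod 161)
Multiplying step by step:
  105 × 98 = 10290 ≡ 147 (mod 161)
  147 × 147 = 21609 ≡ 35 (mod 161)
  35 × 154 = 5390 ≡ 77 (mod 161)
Result: 42^106 ≡ 77 (mod 161)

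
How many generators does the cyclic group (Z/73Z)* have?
24

The number of primitive roots modulo p is φ(p-1) = φ(72)
φ(72) = 24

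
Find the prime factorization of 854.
2 × 7 × 61

Divide by primes starting from smallest:
854 ÷ 2 = 427
427 ÷ 7 = 61
61 ÷ 61 = 1

854 = 2 × 7 × 61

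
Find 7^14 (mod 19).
Using repeated squaring. 14 = 8 + 4 + 2 (binary 1110). Repeated squaring mod 19: 7^1 ≡ 7; 7^2 ≡ 7² = 49 ≡ 11; 7^4 ≡ 11² = 121 ≡ 7; 7^8 ≡ 7² = 49 ≡ 11. Multiply: 7^14 = 7^8 × 7^4 × 7^2 ≡ 11 × 7 × 11 (mod 19): 11 × 7 = 77 ≡ 1; 1 × 11 = 11 ≡ 11. So 7^14 ≡ 11 (mod 19).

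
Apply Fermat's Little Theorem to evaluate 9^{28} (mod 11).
3

By Fermat's Little Theorem, a^(p-1) ≡ 1 (mod p) for prime p and gcd(a, p) = 1
Here p = 11, so 9^10 ≡ 1 (mod 11)
We can reduce the exponent: 28 mod 10 = 8
So 9^28 ≡ 9^8 (mod 11)
Computing: 9^8 mod 11 = 3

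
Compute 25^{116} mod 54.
13

Using successive squaring:
Binary expansion of 116: 1110100
Powers of 25 mod 54 (each is the square of the previous):
  25^1 ≡ 25 (mod 54)
  25^2 ≡ 25² = 625 ≡ 31 (mod 54)
  25^4 ≡ 31² = 961 ≡ 43 (mod 54)
  25^8 ≡ 43² = 1849 ≡ 13 (mod 54)
  25^16 ≡ 13² = 169 ≡ 7 (mod 54)
  25^32 ≡ 7² = 49 ≡ 49 (mod 54)
  25^64 ≡ 49² = 2401 ≡ 25 (mod 54)
116 = 64 + 32 + 16 + 4, so 25^116 = 25^64 × 25^32 × 25^16 × 25^4 ≡ 25 × 49 × 7 × 43 (mod 54)
Multiplying step by step:
  25 × 49 = 1225 ≡ 37 (mod 54)
  37 × 7 = 259 ≡ 43 (mod 54)
  43 × 43 = 1849 ≡ 13 (mod 54)
Result: 25^116 ≡ 13 (mod 54)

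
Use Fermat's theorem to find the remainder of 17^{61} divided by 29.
17

By Fermat's Little Theorem, a^(p-1) ≡ 1 (mod p) for prime p and gcd(a, p) = 1
Here p = 29, so 17^28 ≡ 1 (mod 29)
We can reduce the exponent: 61 mod 28 = 5
So 17^61 ≡ 17^5 (mod 29)
Computing: 17^5 mod 29 = 17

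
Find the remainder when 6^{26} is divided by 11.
By Fermat: 6^{10} ≡ 1 (mod 11). 26 = 2×10 + 6. So 6^{26} ≡ 6^{6} ≡ 5 (mod 11)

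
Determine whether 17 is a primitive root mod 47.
p - 1 = 46 has prime divisors 2, 23. Check 17^(46/q) mod 47 for each: 17^(46/2) = 17^23 ≡ 1, 17^(46/23) = 17^2 ≡ 7 (mod 47). Since 17^23 ≡ 1 (mod 47), the order of 17 divides 23 (in fact the order is 23) ≠ 46, so it is not a primitive root.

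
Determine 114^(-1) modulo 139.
114^(-1) ≡ 50 (mod 139). Verification: 114 × 50 = 5700 ≡ 1 (mod 139)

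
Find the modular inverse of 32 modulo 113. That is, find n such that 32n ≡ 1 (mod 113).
53

Using Extended Euclidean Algorithm:
gcd(32, 113) = 1
Bezout coefficients: 32 × 53 + 113 × -15 = 1
So 32 × 53 ≡ 1 (mod 113)
The inverse is 53 mod 113 = 53
Verification: 32 × 53 = 1696 = 15 × 113 + 1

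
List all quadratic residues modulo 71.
QRs mod 71: {1, 2, 3, 4, 5, 6, 8, 9, 10, 12, 15, 16, 18, 19, 20, 24, 25, 27, 29, 30, 32, 36, 37, 38, 40, 43, 45, 48, 49, 50, 54, 57, 58, 60, 64}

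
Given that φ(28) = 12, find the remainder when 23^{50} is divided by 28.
By Euler: 23^{12} ≡ 1 (mod 28) since gcd(23, 28) = 1. 50 = 4×12 + 2. So 23^{50} ≡ 23^{2} ≡ 25 (mod 28)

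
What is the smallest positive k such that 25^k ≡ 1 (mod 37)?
Powers of 25 mod 37: 25^1≡25, 25^2≡33, 25^3≡11, 25^4≡16, 25^5≡30, 25^6≡10, 25^7≡28, 25^8≡34, 25^9≡36, 25^10≡12, 25^11≡4, 25^12≡26, 25^13≡21, 25^14≡7, 25^15≡27, 25^16≡9, 25^17≡3, 25^18≡1. Order = 18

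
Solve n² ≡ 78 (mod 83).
The square roots of 78 mod 83 are 59 and 24. Verify: 59² = 3481 ≡ 78 (mod 83)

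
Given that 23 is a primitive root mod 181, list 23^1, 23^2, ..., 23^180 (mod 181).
g^1, g^2, ..., g^{180} mod 181: {23, 167, 40, 15, 164, 152, 57, 44, 107, 108, 131, 117, 157, 172, 155, 126, 2, 46, 153, 80, 30, 147, 123, 114, 88, 33, 35, 81, 53, 133, 163, 129, 71, 4, 92, 125, 160, 60, 113, 65, 47, 176, 66, 70, 162, 106, 85, 145, 77, 142, 8, 3, 69, 139, 120, 45, 130, 94, 171, 132, 140, 143, 31, 170, 109, 154, 103, 16, 6, 138, 97, 59, 90, 79, 7, 161, 83, 99, 105, 62, 159, 37, 127, 25, 32, 12, 95, 13, 118, 180, 158, 14, 141, 166, 17, 29, 124, 137, 74, 73, 50, 64, 24, 9, 26, 55, 179, 135, 28, 101, 151, 34, 58, 67, 93, 148, 146, 100, 128, 48, 18, 52, 110, 177, 89, 56, 21, 121, 68, 116, 134, 5, 115, 111, 19, 75, 96, 36, 104, 39, 173, 178, 112, 42, 61, 136, 51, 87, 10, 49, 41, 38, 150, 11, 72, 27, 78, 165, 175, 43, 84, 122, 91, 102, 174, 20, 98, 82, 76, 119, 22, 144, 54, 156, 149, 169, 86, 168, 63, 1}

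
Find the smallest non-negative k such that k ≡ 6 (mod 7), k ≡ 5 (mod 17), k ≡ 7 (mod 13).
566

Using the Chinese Remainder Theorem:
M = product of moduli = 1547
For equation 1: M_1 = 221, 221 ≡ 4 (mod 7), inverse of 221 mod 7 is 2 (check: 4 × 2 = 8 ≡ 1 (mod 7))
For equation 2: M_2 = 91, 91 ≡ 6 (mod 17), inverse of 91 mod 17 is 3 (check: 6 × 3 = 18 ≡ 1 (mod 17))
For equation 3: M_3 = 119, 119 ≡ 2 (mod 13), inverse of 119 mod 13 is 7 (check: 2 × 7 = 14 ≡ 1 (mod 13))
Combine: k ≡ Σ r_i×M_i×(M_i⁻¹ mod m_i) = 6×221×2 + 5×91×3 + 7×119×7 = 2652 + 1365 + 5831 = 9848
9848 mod 1547 = 566
k ≡ 566 (mod 1547)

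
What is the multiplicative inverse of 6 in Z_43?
6^(-1) ≡ 36 (mod 43). Verification: 6 × 36 = 216 ≡ 1 (mod 43)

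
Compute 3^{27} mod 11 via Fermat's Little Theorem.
9

By Fermat's Little Theorem, a^(p-1) ≡ 1 (mod p) for prime p and gcd(a, p) = 1
Here p = 11, so 3^10 ≡ 1 (mod 11)
We can reduce the exponent: 27 mod 10 = 7
So 3^27 ≡ 3^7 (mod 11)
Computing: 3^7 mod 11 = 9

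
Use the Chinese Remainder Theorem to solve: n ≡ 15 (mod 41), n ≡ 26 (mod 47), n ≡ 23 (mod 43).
36874

Using the Chinese Remainder Theorem:
M = product of moduli = 82861
For equation 1: M_1 = 2021, 2021 ≡ 12 (mod 41), inverse of 2021 mod 41 is 24 (check: 12 × 24 = 288 ≡ 1 (mod 41))
For equation 2: M_2 = 1763, 1763 ≡ 24 (mod 47), inverse of 1763 mod 47 is 2 (check: 24 × 2 = 48 ≡ 1 (mod 47))
For equation 3: M_3 = 1927, 1927 ≡ 35 (mod 43), inverse of 1927 mod 43 is 16 (check: 35 × 16 = 560 ≡ 1 (mod 43))
Combine: n ≡ Σ r_i×M_i×(M_i⁻¹ mod m_i) = 15×2021×24 + 26×1763×2 + 23×1927×16 = 727560 + 91676 + 709136 = 1528372
1528372 mod 82861 = 36874
n ≡ 36874 (mod 82861)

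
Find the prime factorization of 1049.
1049

Divide by primes starting from smallest:
1049 ÷ 1049 = 1

1049 = 1049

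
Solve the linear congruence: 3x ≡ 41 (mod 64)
35

Since gcd(3, 64) = 1 divides 41, a solution exists.
Multiply both sides by the inverse of 3 mod 64:
  3^(-1) mod 64 = 43
  x ≡ 43 × 41 ≡ 1763 ≡ 35 (mod 64)
Verification: 3 × 35 = 105 = 1 × 64 + 41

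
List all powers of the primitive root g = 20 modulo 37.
g^1, g^2, ..., g^{36} mod 37: {20, 30, 8, 12, 18, 27, 22, 33, 31, 28, 5, 26, 2, 3, 23, 16, 24, 36, 17, 7, 29, 25, 19, 10, 15, 4, 6, 9, 32, 11, 35, 34, 14, 21, 13, 1}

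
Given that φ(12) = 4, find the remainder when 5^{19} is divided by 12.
By Euler: 5^{4} ≡ 1 (mod 12) since gcd(5, 12) = 1. 19 = 4×4 + 3. So 5^{19} ≡ 5^{3} ≡ 5 (mod 12)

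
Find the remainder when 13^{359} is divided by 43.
By Fermat: 13^{42} ≡ 1 (mod 43). 359 = 8×42 + 23. So 13^{359} ≡ 13^{23} ≡ 40 (mod 43)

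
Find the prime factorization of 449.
449

Divide by primes starting from smallest:
449 ÷ 449 = 1

449 = 449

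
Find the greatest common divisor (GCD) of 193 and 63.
1

Using the Euclidean algorithm:
193 = 3 × 63 + 4
63 = 15 × 4 + 3
4 = 1 × 3 + 1
3 = 3 × 1 + 0

GCD(193, 63) = 1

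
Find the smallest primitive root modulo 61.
2

A primitive root g modulo p has order p-1 = 60
Prime divisors of 60: [2, 3, 5]
g is a primitive root iff g^(60/q) ≢ 1 (mod 61) for each prime divisor q
Testing small values:
  g = 2: 2^30 ≡ 60, 2^20 ≡ 47, 2^12 ≡ 9 (mod 61) → none is 1, primitive root!
The smallest primitive root is 2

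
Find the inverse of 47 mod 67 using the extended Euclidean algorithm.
Extended GCD: 47(10) + 67(-7) = 1. So 47^(-1) ≡ 10 ≡ 10 (mod 67). Verify: 47 × 10 = 470 ≡ 1 (mod 67)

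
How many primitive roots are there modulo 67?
20

The number of primitive roots modulo p is φ(p-1) = φ(66)
φ(66) = 20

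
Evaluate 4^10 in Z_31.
10 = 8 + 2 (binary 1010). Repeated squaring mod 31: 4^1 ≡ 4; 4^2 ≡ 4² = 16 ≡ 16; 4^4 ≡ 16² = 256 ≡ 8; 4^8 ≡ 8² = 64 ≡ 2. Multiply: 4^10 = 4^8 × 4^2 ≡ 2 × 16 (mod 31): 2 × 16 = 32 ≡ 1. So 4^10 ≡ 1 (mod 31).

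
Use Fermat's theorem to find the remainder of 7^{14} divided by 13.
10

By Fermat's Little Theorem, a^(p-1) ≡ 1 (mod p) for prime p and gcd(a, p) = 1
Here p = 13, so 7^12 ≡ 1 (mod 13)
We can reduce the exponent: 14 mod 12 = 2
So 7^14 ≡ 7^2 (mod 13)
Computing: 7^2 mod 13 = 10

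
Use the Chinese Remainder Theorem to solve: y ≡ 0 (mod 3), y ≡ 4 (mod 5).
M = 3 × 5 = 15. M₁ = 5, y₁ ≡ 2 (mod 3). M₂ = 3, y₂ ≡ 2 (mod 5). y = 0×5×2 + 4×3×2 ≡ 9 (mod 15)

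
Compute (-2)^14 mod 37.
Using repeated squaring. (-2) ≡ 35 (mod 37). 14 = 8 + 4 + 2 (binary 1110). Repeated squaring mod 37: 35^1 ≡ 35; 35^2 ≡ 35² = 1225 ≡ 4; 35^4 ≡ 4² = 16 ≡ 16; 35^8 ≡ 16² = 256 ≡ 34. Multiply: (-2)^14 ≡ 35^8 × 35^4 × 35^2 ≡ 34 × 16 × 4 (mod 37): 34 × 16 = 544 ≡ 26; 26 × 4 = 104 ≡ 30. So (-2)^14 ≡ 30 (mod 37).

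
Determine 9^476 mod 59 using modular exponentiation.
Using Fermat: 9^{58} ≡ 1 (mod 59). 476 ≡ 12 (mod 58). So 9^{476} ≡ 9^{12} ≡ 17 (mod 59)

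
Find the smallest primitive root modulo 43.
p - 1 = 42 has prime divisors 2, 3, 7. h is a primitive root mod 43 iff h^(42/q) ≢ 1 (mod 43) for each such q.
h = 2: 2^21 ≡ 42, 2^14 ≡ 1, 2^6 ≡ 21 (mod 43); 2^14 ≡ 1, so not a primitive root.
h = 3: 3^21 ≡ 42, 3^14 ≡ 36, 3^6 ≡ 41 (mod 43); none is 1, so 3 has order 42 and is a primitive root.
The smallest primitive root mod 43 is g = 3.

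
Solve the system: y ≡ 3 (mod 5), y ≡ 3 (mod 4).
M = 5 × 4 = 20. M₁ = 4, y₁ ≡ 4 (mod 5). M₂ = 5, y₂ ≡ 1 (mod 4). y = 3×4×4 + 3×5×1 ≡ 3 (mod 20)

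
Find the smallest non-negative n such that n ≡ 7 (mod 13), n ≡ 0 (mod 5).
20

Using the Chinese Remainder Theorem:
M = product of moduli = 65
For equation 1: M_1 = 5, 5 ≡ 5 (mod 13), inverse of 5 mod 13 is 8 (check: 5 × 8 = 40 ≡ 1 (mod 13))
For equation 2: M_2 = 13, 13 ≡ 3 (mod 5), inverse of 13 mod 5 is 2 (check: 3 × 2 = 6 ≡ 1 (mod 5))
Combine: n ≡ Σ r_i×M_i×(M_i⁻¹ mod m_i) = 7×5×8 + 0×13×2 = 280 + 0 = 280
280 mod 65 = 20
n ≡ 20 (mod 65)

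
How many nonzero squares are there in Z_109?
For prime 109, there are (p-1)/2 = (109-1)/2 = 54 quadratic residues (excluding 0).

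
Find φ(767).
696

Prime factorization: 767 = 13 × 59
Using the formula φ(n) = n × Π(1 - 1/p) for each prime factor p:
φ(767) = 767 × (1 - 1/13) × (1 - 1/59)
φ(767) = 696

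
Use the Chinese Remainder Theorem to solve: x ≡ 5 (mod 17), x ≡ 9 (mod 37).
379

Using the Chinese Remainder Theorem:
M = product of moduli = 629
For equation 1: M_1 = 37, 37 ≡ 3 (mod 17), inverse of 37 mod 17 is 6 (check: 3 × 6 = 18 ≡ 1 (mod 17))
For equation 2: M_2 = 17, 17 ≡ 17 (mod 37), inverse of 17 mod 37 is 24 (check: 17 × 24 = 408 ≡ 1 (mod 37))
Combine: x ≡ Σ r_i×M_i×(M_i⁻¹ mod m_i) = 5×37×6 + 9×17×24 = 1110 + 3672 = 4782
4782 mod 629 = 379
x ≡ 379 (mod 629)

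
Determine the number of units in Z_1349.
1260

Prime factorization: 1349 = 19 × 71
Using the formula φ(n) = n × Π(1 - 1/p) for each prime factor p:
φ(1349) = 1349 × (1 - 1/19) × (1 - 1/71)
φ(1349) = 1260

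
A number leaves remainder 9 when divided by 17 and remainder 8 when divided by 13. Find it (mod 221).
M = 17 × 13 = 221. M₁ = 13, y₁ ≡ 4 (mod 17). M₂ = 17, y₂ ≡ 10 (mod 13). x = 9×13×4 + 8×17×10 ≡ 60 (mod 221)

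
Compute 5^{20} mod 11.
1

Using successive squaring:
Binary expansion of 20: 10100
Powers of 5 mod 11 (each is the square of the previous):
  5^1 ≡ 5 (mod 11)
  5^2 ≡ 5² = 25 ≡ 3 (mod 11)
  5^4 ≡ 3² = 9 ≡ 9 (mod 11)
  5^8 ≡ 9² = 81 ≡ 4 (mod 11)
  5^16 ≡ 4² = 16 ≡ 5 (mod 11)
20 = 16 + 4, so 5^20 = 5^16 × 5^4 ≡ 5 × 9 (mod 11)
Multiplying step by step:
  5 × 9 = 45 ≡ 1 (mod 11)
Result: 5^20 ≡ 1 (mod 11)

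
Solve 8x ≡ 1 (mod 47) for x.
8^(-1) ≡ 6 (mod 47). Verification: 8 × 6 = 48 ≡ 1 (mod 47)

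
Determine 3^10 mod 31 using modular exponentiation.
10 = 8 + 2 (binary 1010). Repeated squaring mod 31: 3^1 ≡ 3; 3^2 ≡ 3² = 9 ≡ 9; 3^4 ≡ 9² = 81 ≡ 19; 3^8 ≡ 19² = 361 ≡ 20. Multiply: 3^10 = 3^8 × 3^2 ≡ 20 × 9 (mod 31): 20 × 9 = 180 ≡ 25. So 3^10 ≡ 25 (mod 31).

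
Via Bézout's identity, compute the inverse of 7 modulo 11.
Extended GCD: 7(-3) + 11(2) = 1. So 7^(-1) ≡ 8 ≡ 8 (mod 11). Verify: 7 × 8 = 56 ≡ 1 (mod 11)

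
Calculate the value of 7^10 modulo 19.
10 = 8 + 2 (binary 1010). Repeated squaring mod 19: 7^1 ≡ 7; 7^2 ≡ 7² = 49 ≡ 11; 7^4 ≡ 11² = 121 ≡ 7; 7^8 ≡ 7² = 49 ≡ 11. Multiply: 7^10 = 7^8 × 7^2 ≡ 11 × 11 (mod 19): 11 × 11 = 121 ≡ 7. So 7^10 ≡ 7 (mod 19).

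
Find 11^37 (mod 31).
Using Fermat: 11^{30} ≡ 1 (mod 31). 37 ≡ 7 (mod 30). So 11^{37} ≡ 11^{7} ≡ 13 (mod 31)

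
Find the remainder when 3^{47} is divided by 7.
By Fermat: 3^{6} ≡ 1 (mod 7). 47 = 7×6 + 5. So 3^{47} ≡ 3^{5} ≡ 5 (mod 7)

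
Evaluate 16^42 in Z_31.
Using Fermat: 16^{30} ≡ 1 (mod 31). 42 ≡ 12 (mod 30). So 16^{42} ≡ 16^{12} ≡ 8 (mod 31)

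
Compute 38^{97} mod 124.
28

Using successive squaring:
Binary expansion of 97: 1100001
Powers of 38 mod 124 (each is the square of the previous):
  38^1 ≡ 38 (mod 124)
  38^2 ≡ 38² = 1444 ≡ 80 (mod 124)
  38^4 ≡ 80² = 6400 ≡ 76 (mod 124)
  38^8 ≡ 76² = 5776 ≡ 72 (mod 124)
  38^16 ≡ 72² = 5184 ≡ 100 (mod 124)
  38^32 ≡ 100² = 10000 ≡ 80 (mod 124)
  38^64 ≡ 80² = 6400 ≡ 76 (mod 124)
97 = 64 + 32 + 1, so 38^97 = 38^64 × 38^32 × 38^1 ≡ 76 × 80 × 38 (mod 124)
Multiplying step by step:
  76 × 80 = 6080 ≡ 4 (mod 124)
  4 × 38 = 152 ≡ 28 (mod 124)
Result: 38^97 ≡ 28 (mod 124)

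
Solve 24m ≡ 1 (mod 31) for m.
24^(-1) ≡ 22 (mod 31). Verification: 24 × 22 = 528 ≡ 1 (mod 31)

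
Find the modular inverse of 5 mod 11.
5^(-1) ≡ 9 (mod 11). Verification: 5 × 9 = 45 ≡ 1 (mod 11)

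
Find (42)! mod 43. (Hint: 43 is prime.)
By Wilson's theorem, (42)! ≡ -1 ≡ 42 (mod 43)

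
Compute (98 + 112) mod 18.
12

(98 + 112) = 210
210 mod 18 = 12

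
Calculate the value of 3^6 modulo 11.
6 = 4 + 2 (binary 110). Repeated squaring mod 11: 3^1 ≡ 3; 3^2 ≡ 3² = 9 ≡ 9; 3^4 ≡ 9² = 81 ≡ 4. Multiply: 3^6 = 3^4 × 3^2 ≡ 4 × 9 (mod 11): 4 × 9 = 36 ≡ 3. So 3^6 ≡ 3 (mod 11).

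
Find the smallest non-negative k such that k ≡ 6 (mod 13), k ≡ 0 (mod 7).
84

Using the Chinese Remainder Theorem:
M = product of moduli = 91
For equation 1: M_1 = 7, 7 ≡ 7 (mod 13), inverse of 7 mod 13 is 2 (check: 7 × 2 = 14 ≡ 1 (mod 13))
For equation 2: M_2 = 13, 13 ≡ 6 (mod 7), inverse of 13 mod 7 is 6 (check: 6 × 6 = 36 ≡ 1 (mod 7))
Combine: k ≡ Σ r_i×M_i×(M_i⁻¹ mod m_i) = 6×7×2 + 0×13×6 = 84 + 0 = 84
84 mod 91 = 84
k ≡ 84 (mod 91)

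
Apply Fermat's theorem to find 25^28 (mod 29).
By Fermat's Little Theorem, 25^{28} ≡ 1 (mod 29) since 29 is prime and gcd(25, 29) = 1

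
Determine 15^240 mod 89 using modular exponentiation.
Using Fermat: 15^{88} ≡ 1 (mod 89). 240 ≡ 64 (mod 88). So 15^{240} ≡ 15^{64} ≡ 67 (mod 89)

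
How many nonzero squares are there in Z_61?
For prime 61, there are (p-1)/2 = (61-1)/2 = 30 quadratic residues (excluding 0).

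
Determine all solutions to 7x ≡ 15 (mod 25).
20

Since gcd(7, 25) = 1 divides 15, a solution exists.
Multiply both sides by the inverse of 7 mod 25:
  7^(-1) mod 25 = 18
  x ≡ 18 × 15 ≡ 270 ≡ 20 (mod 25)
Verification: 7 × 20 = 140 = 5 × 25 + 15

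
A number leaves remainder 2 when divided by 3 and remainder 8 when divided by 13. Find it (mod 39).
M = 3 × 13 = 39. M₁ = 13, y₁ ≡ 1 (mod 3). M₂ = 3, y₂ ≡ 9 (mod 13). t = 2×13×1 + 8×3×9 ≡ 8 (mod 39)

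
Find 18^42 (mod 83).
Using repeated squaring. 42 = 32 + 8 + 2 (binary 101010). Repeated squaring mod 83: 18^1 ≡ 18; 18^2 ≡ 18² = 324 ≡ 75; 18^4 ≡ 75² = 5625 ≡ 64; 18^8 ≡ 64² = 4096 ≡ 29; 18^16 ≡ 29² = 841 ≡ 11; 18^32 ≡ 11² = 121 ≡ 38. Multiply: 18^42 = 18^32 × 18^8 × 18^2 ≡ 38 × 29 × 75 (mod 83): 38 × 29 = 1102 ≡ 23; 23 × 75 = 1725 ≡ 65. So 18^42 ≡ 65 (mod 83).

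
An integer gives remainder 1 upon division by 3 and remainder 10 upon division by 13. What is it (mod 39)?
M = 3 × 13 = 39. M₁ = 13, y₁ ≡ 1 (mod 3). M₂ = 3, y₂ ≡ 9 (mod 13). m = 1×13×1 + 10×3×9 ≡ 10 (mod 39). The smallest positive such number is 10.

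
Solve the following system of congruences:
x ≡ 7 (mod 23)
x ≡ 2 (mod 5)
7

Using the Chinese Remainder Theorem:
M = product of moduli = 115
For equation 1: M_1 = 5, 5 ≡ 5 (mod 23), inverse of 5 mod 23 is 14 (check: 5 × 14 = 70 ≡ 1 (mod 23))
For equation 2: M_2 = 23, 23 ≡ 3 (mod 5), inverse of 23 mod 5 is 2 (check: 3 × 2 = 6 ≡ 1 (mod 5))
Combine: x ≡ Σ r_i×M_i×(M_i⁻¹ mod m_i) = 7×5×14 + 2×23×2 = 490 + 92 = 582
582 mod 115 = 7
x ≡ 7 (mod 115)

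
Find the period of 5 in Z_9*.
Powers of 5 mod 9: 5^1≡5, 5^2≡7, 5^3≡8, 5^4≡4, 5^5≡2, 5^6≡1. Order = 6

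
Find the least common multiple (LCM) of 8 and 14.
56

First find GCD(8, 14) using the Euclidean algorithm:
8 = 0 × 14 + 8
14 = 1 × 8 + 6
8 = 1 × 6 + 2
6 = 3 × 2 + 0
GCD(8, 14) = 2

LCM formula: LCM(a, b) = (a × b) / GCD(a, b)
LCM(8, 14) = (8 × 14) / 2
LCM(8, 14) = 112 / 2
LCM(8, 14) = 56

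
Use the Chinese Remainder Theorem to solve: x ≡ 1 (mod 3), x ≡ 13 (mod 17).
M = 3 × 17 = 51. M₁ = 17, y₁ ≡ 2 (mod 3). M₂ = 3, y₂ ≡ 6 (mod 17). x = 1×17×2 + 13×3×6 ≡ 13 (mod 51)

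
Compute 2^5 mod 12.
5 = 4 + 1 (binary 101). Repeated squaring mod 12: 2^1 ≡ 2; 2^2 ≡ 2² = 4 ≡ 4; 2^4 ≡ 4² = 16 ≡ 4. Multiply: 2^5 = 2^4 × 2^1 ≡ 4 × 2 (mod 12): 4 × 2 = 8 ≡ 8. So 2^5 ≡ 8 (mod 12).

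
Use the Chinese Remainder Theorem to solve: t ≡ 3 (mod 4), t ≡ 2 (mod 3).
M = 4 × 3 = 12. M₁ = 3, y₁ ≡ 3 (mod 4). M₂ = 4, y₂ ≡ 1 (mod 3). t = 3×3×3 + 2×4×1 ≡ 11 (mod 12)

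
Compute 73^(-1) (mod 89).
50

Using Extended Euclidean Algorithm:
gcd(73, 89) = 1
Bezout coefficients: 73 × -39 + 89 × 32 = 1
So 73 × -39 ≡ 1 (mod 89)
The inverse is -39 mod 89 = 50
Verification: 73 × 50 = 3650 = 41 × 89 + 1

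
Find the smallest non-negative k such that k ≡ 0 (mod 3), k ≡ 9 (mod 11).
9

Using the Chinese Remainder Theorem:
M = product of moduli = 33
For equation 1: M_1 = 11, 11 ≡ 2 (mod 3), inverse of 11 mod 3 is 2 (check: 2 × 2 = 4 ≡ 1 (mod 3))
For equation 2: M_2 = 3, 3 ≡ 3 (mod 11), inverse of 3 mod 11 is 4 (check: 3 × 4 = 12 ≡ 1 (mod 11))
Combine: k ≡ Σ r_i×M_i×(M_i⁻¹ mod m_i) = 0×11×2 + 9×3×4 = 0 + 108 = 108
108 mod 33 = 9
k ≡ 9 (mod 33)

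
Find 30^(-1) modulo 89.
3

Using Extended Euclidean Algorithm:
gcd(30, 89) = 1
Bezout coefficients: 30 × 3 + 89 × -1 = 1
So 30 × 3 ≡ 1 (mod 89)
The inverse is 3 mod 89 = 3
Verification: 30 × 3 = 90 = 1 × 89 + 1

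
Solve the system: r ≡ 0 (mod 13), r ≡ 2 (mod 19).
M = 13 × 19 = 247. M₁ = 19, y₁ ≡ 11 (mod 13). M₂ = 13, y₂ ≡ 3 (mod 19). r = 0×19×11 + 2×13×3 ≡ 78 (mod 247)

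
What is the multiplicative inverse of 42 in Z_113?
35

Using Extended Euclidean Algorithm:
gcd(42, 113) = 1
Bezout coefficients: 42 × 35 + 113 × -13 = 1
So 42 × 35 ≡ 1 (mod 113)
The inverse is 35 mod 113 = 35
Verification: 42 × 35 = 1470 = 13 × 113 + 1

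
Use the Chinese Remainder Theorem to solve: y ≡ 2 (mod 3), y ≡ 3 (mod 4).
M = 3 × 4 = 12. M₁ = 4, y₁ ≡ 1 (mod 3). M₂ = 3, y₂ ≡ 3 (mod 4). y = 2×4×1 + 3×3×3 ≡ 11 (mod 12)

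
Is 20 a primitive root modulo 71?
No

To verify, check if 20^(70/q) ≢ 1 (mod 71) for each prime divisor q of 70
Divisors of 70 = 70: [1, 2, 5, 7, 10, 14, 35, 70]
  20^(70/2) = 20^35 ≡ 1 (mod 71)
  20^(70/5) = 20^14 ≡ 1 (mod 71)
  20^(70/7) = 20^10 ≡ 48 (mod 71)
Conclusion: 20 is not a primitive root modulo 71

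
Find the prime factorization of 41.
41

Divide by primes starting from smallest:
41 ÷ 41 = 1

41 = 41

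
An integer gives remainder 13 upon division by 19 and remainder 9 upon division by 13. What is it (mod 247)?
M = 19 × 13 = 247. M₁ = 13, y₁ ≡ 3 (mod 19). M₂ = 19, y₂ ≡ 11 (mod 13). m = 13×13×3 + 9×19×11 ≡ 165 (mod 247). The smallest positive such number is 165.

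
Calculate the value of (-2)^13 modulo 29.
Using repeated squaring. (-2) ≡ 27 (mod 29). 13 = 8 + 4 + 1 (binary 1101). Repeated squaring mod 29: 27^1 ≡ 27; 27^2 ≡ 27² = 729 ≡ 4; 27^4 ≡ 4² = 16 ≡ 16; 27^8 ≡ 16² = 256 ≡ 24. Multiply: (-2)^13 ≡ 27^8 × 27^4 × 27^1 ≡ 24 × 16 × 27 (mod 29): 24 × 16 = 384 ≡ 7; 7 × 27 = 189 ≡ 15. So (-2)^13 ≡ 15 (mod 29).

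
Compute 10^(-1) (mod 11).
10^(-1) ≡ 10 (mod 11). Verification: 10 × 10 = 100 ≡ 1 (mod 11)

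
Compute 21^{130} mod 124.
5

Using successive squaring:
Binary expansion of 130: 10000010
Powers of 21 mod 124 (each is the square of the previous):
  21^1 ≡ 21 (mod 124)
  21^2 ≡ 21² = 441 ≡ 69 (mod 124)
  21^4 ≡ 69² = 4761 ≡ 49 (mod 124)
  21^8 ≡ 49² = 2401 ≡ 45 (mod 124)
  21^16 ≡ 45² = 2025 ≡ 41 (mod 124)
  21^32 ≡ 41² = 1681 ≡ 69 (mod 124)
  21^64 ≡ 69² = 4761 ≡ 49 (mod 124)
  21^128 ≡ 49² = 2401 ≡ 45 (mod 124)
130 = 128 + 2, so 21^130 = 21^128 × 21^2 ≡ 45 × 69 (mod 124)
Multiplying step by step:
  45 × 69 = 3105 ≡ 5 (mod 124)
Result: 21^130 ≡ 5 (mod 124)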